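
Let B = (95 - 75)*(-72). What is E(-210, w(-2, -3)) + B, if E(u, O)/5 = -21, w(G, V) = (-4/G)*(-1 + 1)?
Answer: -1545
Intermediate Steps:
w(G, V) = 0 (w(G, V) = -4/G*0 = 0)
B = -1440 (B = 20*(-72) = -1440)
E(u, O) = -105 (E(u, O) = 5*(-21) = -105)
E(-210, w(-2, -3)) + B = -105 - 1440 = -1545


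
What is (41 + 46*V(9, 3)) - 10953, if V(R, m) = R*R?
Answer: -7186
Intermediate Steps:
V(R, m) = R²
(41 + 46*V(9, 3)) - 10953 = (41 + 46*9²) - 10953 = (41 + 46*81) - 10953 = (41 + 3726) - 10953 = 3767 - 10953 = -7186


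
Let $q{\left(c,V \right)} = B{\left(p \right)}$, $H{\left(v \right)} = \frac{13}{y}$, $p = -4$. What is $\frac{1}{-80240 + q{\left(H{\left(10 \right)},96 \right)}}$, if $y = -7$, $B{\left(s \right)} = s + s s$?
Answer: $- \frac{1}{80228} \approx -1.2464 \cdot 10^{-5}$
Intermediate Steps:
$B{\left(s \right)} = s + s^{2}$
$H{\left(v \right)} = - \frac{13}{7}$ ($H{\left(v \right)} = \frac{13}{-7} = 13 \left(- \frac{1}{7}\right) = - \frac{13}{7}$)
$q{\left(c,V \right)} = 12$ ($q{\left(c,V \right)} = - 4 \left(1 - 4\right) = \left(-4\right) \left(-3\right) = 12$)
$\frac{1}{-80240 + q{\left(H{\left(10 \right)},96 \right)}} = \frac{1}{-80240 + 12} = \frac{1}{-80228} = - \frac{1}{80228}$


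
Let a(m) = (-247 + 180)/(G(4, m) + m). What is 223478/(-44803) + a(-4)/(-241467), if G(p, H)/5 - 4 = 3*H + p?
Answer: -1295104495225/259642704024 ≈ -4.9880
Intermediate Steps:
G(p, H) = 20 + 5*p + 15*H (G(p, H) = 20 + 5*(3*H + p) = 20 + 5*(p + 3*H) = 20 + (5*p + 15*H) = 20 + 5*p + 15*H)
a(m) = -67/(40 + 16*m) (a(m) = (-247 + 180)/((20 + 5*4 + 15*m) + m) = -67/((20 + 20 + 15*m) + m) = -67/((40 + 15*m) + m) = -67/(40 + 16*m))
223478/(-44803) + a(-4)/(-241467) = 223478/(-44803) - 67/(40 + 16*(-4))/(-241467) = 223478*(-1/44803) - 67/(40 - 64)*(-1/241467) = -223478/44803 - 67/(-24)*(-1/241467) = -223478/44803 - 67*(-1/24)*(-1/241467) = -223478/44803 + (67/24)*(-1/241467) = -223478/44803 - 67/5795208 = -1295104495225/259642704024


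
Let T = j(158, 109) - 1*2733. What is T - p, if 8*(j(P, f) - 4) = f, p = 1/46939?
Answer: -1019655905/375512 ≈ -2715.4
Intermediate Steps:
p = 1/46939 ≈ 2.1304e-5
j(P, f) = 4 + f/8
T = -21723/8 (T = (4 + (⅛)*109) - 1*2733 = (4 + 109/8) - 2733 = 141/8 - 2733 = -21723/8 ≈ -2715.4)
T - p = -21723/8 - 1*1/46939 = -21723/8 - 1/46939 = -1019655905/375512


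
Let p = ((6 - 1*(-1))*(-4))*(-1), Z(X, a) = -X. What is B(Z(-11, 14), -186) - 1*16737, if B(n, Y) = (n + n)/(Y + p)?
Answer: -1322234/79 ≈ -16737.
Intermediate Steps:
p = 28 (p = ((6 + 1)*(-4))*(-1) = (7*(-4))*(-1) = -28*(-1) = 28)
B(n, Y) = 2*n/(28 + Y) (B(n, Y) = (n + n)/(Y + 28) = (2*n)/(28 + Y) = 2*n/(28 + Y))
B(Z(-11, 14), -186) - 1*16737 = 2*(-1*(-11))/(28 - 186) - 1*16737 = 2*11/(-158) - 16737 = 2*11*(-1/158) - 16737 = -11/79 - 16737 = -1322234/79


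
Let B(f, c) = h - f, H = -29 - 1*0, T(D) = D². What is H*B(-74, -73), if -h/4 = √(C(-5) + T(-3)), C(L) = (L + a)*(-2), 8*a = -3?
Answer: -2146 + 58*√79 ≈ -1630.5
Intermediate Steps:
a = -3/8 (a = (⅛)*(-3) = -3/8 ≈ -0.37500)
C(L) = ¾ - 2*L (C(L) = (L - 3/8)*(-2) = (-3/8 + L)*(-2) = ¾ - 2*L)
H = -29 (H = -29 + 0 = -29)
h = -2*√79 (h = -4*√((¾ - 2*(-5)) + (-3)²) = -4*√((¾ + 10) + 9) = -4*√(43/4 + 9) = -2*√79 ≈ -17.776)
B(f, c) = -f - 2*√79 (B(f, c) = -2*√79 - f = -f - 2*√79)
H*B(-74, -73) = -29*(-1*(-74) - 2*√79) = -29*(74 - 2*√79) = -2146 + 58*√79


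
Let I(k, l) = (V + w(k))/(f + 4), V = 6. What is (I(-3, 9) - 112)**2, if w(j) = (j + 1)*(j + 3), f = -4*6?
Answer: 1261129/100 ≈ 12611.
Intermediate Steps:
f = -24
w(j) = (1 + j)*(3 + j)
I(k, l) = -9/20 - k/5 - k**2/20 (I(k, l) = (6 + (3 + k**2 + 4*k))/(-24 + 4) = (9 + k**2 + 4*k)/(-20) = (9 + k**2 + 4*k)*(-1/20) = -9/20 - k/5 - k**2/20)
(I(-3, 9) - 112)**2 = ((-9/20 - 1/5*(-3) - 1/20*(-3)**2) - 112)**2 = ((-9/20 + 3/5 - 1/20*9) - 112)**2 = ((-9/20 + 3/5 - 9/20) - 112)**2 = (-3/10 - 112)**2 = (-1123/10)**2 = 1261129/100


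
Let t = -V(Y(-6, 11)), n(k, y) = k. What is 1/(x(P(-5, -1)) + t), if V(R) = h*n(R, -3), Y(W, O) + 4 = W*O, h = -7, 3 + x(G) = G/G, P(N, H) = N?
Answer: -1/492 ≈ -0.0020325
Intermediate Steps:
x(G) = -2 (x(G) = -3 + G/G = -3 + 1 = -2)
Y(W, O) = -4 + O*W (Y(W, O) = -4 + W*O = -4 + O*W)
V(R) = -7*R
t = -490 (t = -(-7)*(-4 + 11*(-6)) = -(-7)*(-4 - 66) = -(-7)*(-70) = -1*490 = -490)
1/(x(P(-5, -1)) + t) = 1/(-2 - 490) = 1/(-492) = -1/492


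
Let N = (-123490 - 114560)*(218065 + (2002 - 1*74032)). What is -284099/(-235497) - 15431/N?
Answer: 143135023920253/118648275162750 ≈ 1.2064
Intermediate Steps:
N = -34763631750 (N = -238050*(218065 + (2002 - 74032)) = -238050*(218065 - 72030) = -238050*146035 = -34763631750)
-284099/(-235497) - 15431/N = -284099/(-235497) - 15431/(-34763631750) = -284099*(-1/235497) - 15431*(-1/34763631750) = 284099/235497 + 15431/34763631750 = 143135023920253/118648275162750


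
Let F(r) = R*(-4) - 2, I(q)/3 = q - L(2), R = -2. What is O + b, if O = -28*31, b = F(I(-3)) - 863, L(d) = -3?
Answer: -1725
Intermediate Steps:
I(q) = 9 + 3*q (I(q) = 3*(q - 1*(-3)) = 3*(q + 3) = 3*(3 + q) = 9 + 3*q)
F(r) = 6 (F(r) = -2*(-4) - 2 = 8 - 2 = 6)
b = -857 (b = 6 - 863 = -857)
O = -868
O + b = -868 - 857 = -1725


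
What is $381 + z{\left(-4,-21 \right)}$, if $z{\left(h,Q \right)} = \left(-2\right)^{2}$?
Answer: $385$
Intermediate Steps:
$z{\left(h,Q \right)} = 4$
$381 + z{\left(-4,-21 \right)} = 381 + 4 = 385$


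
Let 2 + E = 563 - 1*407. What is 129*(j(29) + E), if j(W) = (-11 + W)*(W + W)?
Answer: 154542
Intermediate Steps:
j(W) = 2*W*(-11 + W) (j(W) = (-11 + W)*(2*W) = 2*W*(-11 + W))
E = 154 (E = -2 + (563 - 1*407) = -2 + (563 - 407) = -2 + 156 = 154)
129*(j(29) + E) = 129*(2*29*(-11 + 29) + 154) = 129*(2*29*18 + 154) = 129*(1044 + 154) = 129*1198 = 154542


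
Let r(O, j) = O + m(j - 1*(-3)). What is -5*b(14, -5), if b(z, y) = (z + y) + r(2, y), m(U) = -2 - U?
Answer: -55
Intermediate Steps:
r(O, j) = -5 + O - j (r(O, j) = O + (-2 - (j - 1*(-3))) = O + (-2 - (j + 3)) = O + (-2 - (3 + j)) = O + (-2 + (-3 - j)) = O + (-5 - j) = -5 + O - j)
b(z, y) = -3 + z (b(z, y) = (z + y) + (-5 + 2 - y) = (y + z) + (-3 - y) = -3 + z)
-5*b(14, -5) = -5*(-3 + 14) = -5*11 = -55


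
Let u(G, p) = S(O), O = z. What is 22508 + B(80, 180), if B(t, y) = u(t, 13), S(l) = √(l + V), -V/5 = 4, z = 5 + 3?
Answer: 22508 + 2*I*√3 ≈ 22508.0 + 3.4641*I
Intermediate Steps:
z = 8
V = -20 (V = -5*4 = -20)
O = 8
S(l) = √(-20 + l) (S(l) = √(l - 20) = √(-20 + l))
u(G, p) = 2*I*√3 (u(G, p) = √(-20 + 8) = √(-12) = 2*I*√3)
B(t, y) = 2*I*√3
22508 + B(80, 180) = 22508 + 2*I*√3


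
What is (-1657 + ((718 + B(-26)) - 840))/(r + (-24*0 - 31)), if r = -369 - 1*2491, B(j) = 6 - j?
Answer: 1747/2891 ≈ 0.60429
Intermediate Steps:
r = -2860 (r = -369 - 2491 = -2860)
(-1657 + ((718 + B(-26)) - 840))/(r + (-24*0 - 31)) = (-1657 + ((718 + (6 - 1*(-26))) - 840))/(-2860 + (-24*0 - 31)) = (-1657 + ((718 + (6 + 26)) - 840))/(-2860 + (0 - 31)) = (-1657 + ((718 + 32) - 840))/(-2860 - 31) = (-1657 + (750 - 840))/(-2891) = (-1657 - 90)*(-1/2891) = -1747*(-1/2891) = 1747/2891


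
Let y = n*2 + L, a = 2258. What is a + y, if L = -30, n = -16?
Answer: 2196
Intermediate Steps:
y = -62 (y = -16*2 - 30 = -32 - 30 = -62)
a + y = 2258 - 62 = 2196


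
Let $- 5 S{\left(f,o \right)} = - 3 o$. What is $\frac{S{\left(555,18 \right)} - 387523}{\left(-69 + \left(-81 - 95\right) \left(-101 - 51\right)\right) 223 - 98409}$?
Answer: $- \frac{1937561}{29259500} \approx -0.06622$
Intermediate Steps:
$S{\left(f,o \right)} = \frac{3 o}{5}$ ($S{\left(f,o \right)} = - \frac{\left(-3\right) o}{5} = \frac{3 o}{5}$)
$\frac{S{\left(555,18 \right)} - 387523}{\left(-69 + \left(-81 - 95\right) \left(-101 - 51\right)\right) 223 - 98409} = \frac{\frac{3}{5} \cdot 18 - 387523}{\left(-69 + \left(-81 - 95\right) \left(-101 - 51\right)\right) 223 - 98409} = \frac{\frac{54}{5} - 387523}{\left(-69 - -26752\right) 223 - 98409} = - \frac{1937561}{5 \left(\left(-69 + 26752\right) 223 - 98409\right)} = - \frac{1937561}{5 \left(26683 \cdot 223 - 98409\right)} = - \frac{1937561}{5 \left(5950309 - 98409\right)} = - \frac{1937561}{5 \cdot 5851900} = \left(- \frac{1937561}{5}\right) \frac{1}{5851900} = - \frac{1937561}{29259500}$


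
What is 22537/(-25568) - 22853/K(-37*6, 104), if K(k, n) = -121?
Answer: 581578527/3093728 ≈ 187.99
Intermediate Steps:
22537/(-25568) - 22853/K(-37*6, 104) = 22537/(-25568) - 22853/(-121) = 22537*(-1/25568) - 22853*(-1/121) = -22537/25568 + 22853/121 = 581578527/3093728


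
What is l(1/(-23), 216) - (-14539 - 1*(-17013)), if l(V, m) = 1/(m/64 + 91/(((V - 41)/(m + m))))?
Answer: -1114525102/450495 ≈ -2474.0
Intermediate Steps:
l(V, m) = 1/(m/64 + 182*m/(-41 + V)) (l(V, m) = 1/(m*(1/64) + 91/(((-41 + V)/((2*m))))) = 1/(m/64 + 91/(((-41 + V)*(1/(2*m))))) = 1/(m/64 + 91/(((-41 + V)/(2*m)))) = 1/(m/64 + 91*(2*m/(-41 + V))) = 1/(m/64 + 182*m/(-41 + V)))
l(1/(-23), 216) - (-14539 - 1*(-17013)) = 64*(-41 + 1/(-23))/(216*(11607 + 1/(-23))) - (-14539 - 1*(-17013)) = 64*(1/216)*(-41 - 1/23)/(11607 - 1/23) - (-14539 + 17013) = 64*(1/216)*(-944/23)/(266960/23) - 1*2474 = 64*(1/216)*(23/266960)*(-944/23) - 2474 = -472/450495 - 2474 = -1114525102/450495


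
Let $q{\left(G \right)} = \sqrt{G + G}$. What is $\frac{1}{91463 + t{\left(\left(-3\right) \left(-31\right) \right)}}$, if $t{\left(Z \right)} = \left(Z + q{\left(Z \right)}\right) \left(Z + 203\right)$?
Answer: $\frac{118991}{14142561505} - \frac{296 \sqrt{186}}{14142561505} \approx 8.1282 \cdot 10^{-6}$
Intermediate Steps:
$q{\left(G \right)} = \sqrt{2} \sqrt{G}$ ($q{\left(G \right)} = \sqrt{2 G} = \sqrt{2} \sqrt{G}$)
$t{\left(Z \right)} = \left(203 + Z\right) \left(Z + \sqrt{2} \sqrt{Z}\right)$ ($t{\left(Z \right)} = \left(Z + \sqrt{2} \sqrt{Z}\right) \left(Z + 203\right) = \left(Z + \sqrt{2} \sqrt{Z}\right) \left(203 + Z\right) = \left(203 + Z\right) \left(Z + \sqrt{2} \sqrt{Z}\right)$)
$\frac{1}{91463 + t{\left(\left(-3\right) \left(-31\right) \right)}} = \frac{1}{91463 + \left(\left(\left(-3\right) \left(-31\right)\right)^{2} + 203 \left(\left(-3\right) \left(-31\right)\right) + \sqrt{2} \left(\left(-3\right) \left(-31\right)\right)^{\frac{3}{2}} + 203 \sqrt{2} \sqrt{\left(-3\right) \left(-31\right)}\right)} = \frac{1}{91463 + \left(93^{2} + 203 \cdot 93 + \sqrt{2} \cdot 93^{\frac{3}{2}} + 203 \sqrt{2} \sqrt{93}\right)} = \frac{1}{91463 + \left(8649 + 18879 + \sqrt{2} \cdot 93 \sqrt{93} + 203 \sqrt{186}\right)} = \frac{1}{91463 + \left(8649 + 18879 + 93 \sqrt{186} + 203 \sqrt{186}\right)} = \frac{1}{91463 + \left(27528 + 296 \sqrt{186}\right)} = \frac{1}{118991 + 296 \sqrt{186}}$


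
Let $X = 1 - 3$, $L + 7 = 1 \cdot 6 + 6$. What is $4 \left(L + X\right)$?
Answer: $12$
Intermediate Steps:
$L = 5$ ($L = -7 + \left(1 \cdot 6 + 6\right) = -7 + \left(6 + 6\right) = -7 + 12 = 5$)
$X = -2$
$4 \left(L + X\right) = 4 \left(5 - 2\right) = 4 \cdot 3 = 12$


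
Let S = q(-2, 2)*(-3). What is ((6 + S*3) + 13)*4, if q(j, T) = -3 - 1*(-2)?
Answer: 112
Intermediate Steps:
q(j, T) = -1 (q(j, T) = -3 + 2 = -1)
S = 3 (S = -1*(-3) = 3)
((6 + S*3) + 13)*4 = ((6 + 3*3) + 13)*4 = ((6 + 9) + 13)*4 = (15 + 13)*4 = 28*4 = 112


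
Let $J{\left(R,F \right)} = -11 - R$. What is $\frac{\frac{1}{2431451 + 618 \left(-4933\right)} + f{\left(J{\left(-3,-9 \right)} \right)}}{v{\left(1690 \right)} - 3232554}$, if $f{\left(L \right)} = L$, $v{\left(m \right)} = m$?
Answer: $\frac{4937145}{1993905101552} \approx 2.4761 \cdot 10^{-6}$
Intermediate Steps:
$\frac{\frac{1}{2431451 + 618 \left(-4933\right)} + f{\left(J{\left(-3,-9 \right)} \right)}}{v{\left(1690 \right)} - 3232554} = \frac{\frac{1}{2431451 + 618 \left(-4933\right)} - 8}{1690 - 3232554} = \frac{\frac{1}{2431451 - 3048594} + \left(-11 + 3\right)}{-3230864} = \left(\frac{1}{-617143} - 8\right) \left(- \frac{1}{3230864}\right) = \left(- \frac{1}{617143} - 8\right) \left(- \frac{1}{3230864}\right) = \left(- \frac{4937145}{617143}\right) \left(- \frac{1}{3230864}\right) = \frac{4937145}{1993905101552}$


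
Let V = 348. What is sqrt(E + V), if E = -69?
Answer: 3*sqrt(31) ≈ 16.703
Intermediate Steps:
sqrt(E + V) = sqrt(-69 + 348) = sqrt(279) = 3*sqrt(31)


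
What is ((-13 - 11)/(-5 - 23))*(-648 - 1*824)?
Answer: -8832/7 ≈ -1261.7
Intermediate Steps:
((-13 - 11)/(-5 - 23))*(-648 - 1*824) = (-24/(-28))*(-648 - 824) = -24*(-1/28)*(-1472) = (6/7)*(-1472) = -8832/7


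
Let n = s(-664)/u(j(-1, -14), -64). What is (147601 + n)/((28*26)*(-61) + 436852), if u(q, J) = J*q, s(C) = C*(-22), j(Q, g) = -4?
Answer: 181733/483008 ≈ 0.37625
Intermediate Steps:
s(C) = -22*C
n = 913/16 (n = (-22*(-664))/((-64*(-4))) = 14608/256 = 14608*(1/256) = 913/16 ≈ 57.063)
(147601 + n)/((28*26)*(-61) + 436852) = (147601 + 913/16)/((28*26)*(-61) + 436852) = 2362529/(16*(728*(-61) + 436852)) = 2362529/(16*(-44408 + 436852)) = (2362529/16)/392444 = (2362529/16)*(1/392444) = 181733/483008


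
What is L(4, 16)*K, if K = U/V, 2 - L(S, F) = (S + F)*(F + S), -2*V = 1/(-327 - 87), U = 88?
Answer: -28999872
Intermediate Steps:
V = 1/828 (V = -1/(2*(-327 - 87)) = -½/(-414) = -½*(-1/414) = 1/828 ≈ 0.0012077)
L(S, F) = 2 - (F + S)² (L(S, F) = 2 - (S + F)*(F + S) = 2 - (F + S)*(F + S) = 2 - (F + S)²)
K = 72864 (K = 88/(1/828) = 88*828 = 72864)
L(4, 16)*K = (2 - (16 + 4)²)*72864 = (2 - 1*20²)*72864 = (2 - 1*400)*72864 = (2 - 400)*72864 = -398*72864 = -28999872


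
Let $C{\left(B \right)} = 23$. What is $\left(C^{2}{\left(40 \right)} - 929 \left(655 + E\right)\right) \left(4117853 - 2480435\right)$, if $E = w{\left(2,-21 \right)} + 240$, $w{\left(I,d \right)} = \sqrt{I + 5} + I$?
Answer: $-1363615511712 - 1521161322 \sqrt{7} \approx -1.3676 \cdot 10^{12}$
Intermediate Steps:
$w{\left(I,d \right)} = I + \sqrt{5 + I}$ ($w{\left(I,d \right)} = \sqrt{5 + I} + I = I + \sqrt{5 + I}$)
$E = 242 + \sqrt{7}$ ($E = \left(2 + \sqrt{5 + 2}\right) + 240 = \left(2 + \sqrt{7}\right) + 240 = 242 + \sqrt{7} \approx 244.65$)
$\left(C^{2}{\left(40 \right)} - 929 \left(655 + E\right)\right) \left(4117853 - 2480435\right) = \left(23^{2} - 929 \left(655 + \left(242 + \sqrt{7}\right)\right)\right) \left(4117853 - 2480435\right) = \left(529 - 929 \left(897 + \sqrt{7}\right)\right) 1637418 = \left(529 - \left(833313 + 929 \sqrt{7}\right)\right) 1637418 = \left(-832784 - 929 \sqrt{7}\right) 1637418 = -1363615511712 - 1521161322 \sqrt{7}$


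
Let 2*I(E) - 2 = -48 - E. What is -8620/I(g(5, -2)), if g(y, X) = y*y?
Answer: 17240/71 ≈ 242.82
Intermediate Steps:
g(y, X) = y²
I(E) = -23 - E/2 (I(E) = 1 + (-48 - E)/2 = 1 + (-24 - E/2) = -23 - E/2)
-8620/I(g(5, -2)) = -8620/(-23 - ½*5²) = -8620/(-23 - ½*25) = -8620/(-23 - 25/2) = -8620/(-71/2) = -8620*(-2/71) = 17240/71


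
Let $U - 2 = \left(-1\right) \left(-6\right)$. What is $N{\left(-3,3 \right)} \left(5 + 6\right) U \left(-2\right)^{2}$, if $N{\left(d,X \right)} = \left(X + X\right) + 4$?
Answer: $3520$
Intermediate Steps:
$N{\left(d,X \right)} = 4 + 2 X$ ($N{\left(d,X \right)} = 2 X + 4 = 4 + 2 X$)
$U = 8$ ($U = 2 - -6 = 2 + 6 = 8$)
$N{\left(-3,3 \right)} \left(5 + 6\right) U \left(-2\right)^{2} = \left(4 + 2 \cdot 3\right) \left(5 + 6\right) 8 \left(-2\right)^{2} = \left(4 + 6\right) 11 \cdot 8 \cdot 4 = 10 \cdot 11 \cdot 8 \cdot 4 = 110 \cdot 8 \cdot 4 = 880 \cdot 4 = 3520$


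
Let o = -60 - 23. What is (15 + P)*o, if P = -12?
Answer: -249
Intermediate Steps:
o = -83
(15 + P)*o = (15 - 12)*(-83) = 3*(-83) = -249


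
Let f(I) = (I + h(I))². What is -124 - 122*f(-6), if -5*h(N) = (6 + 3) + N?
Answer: -135958/25 ≈ -5438.3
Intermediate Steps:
h(N) = -9/5 - N/5 (h(N) = -((6 + 3) + N)/5 = -(9 + N)/5 = -9/5 - N/5)
f(I) = (-9/5 + 4*I/5)² (f(I) = (I + (-9/5 - I/5))² = (-9/5 + 4*I/5)²)
-124 - 122*f(-6) = -124 - 122*(-9 + 4*(-6))²/25 = -124 - 122*(-9 - 24)²/25 = -124 - 122*(-33)²/25 = -124 - 122*1089/25 = -124 - 132858/25 = -135958/25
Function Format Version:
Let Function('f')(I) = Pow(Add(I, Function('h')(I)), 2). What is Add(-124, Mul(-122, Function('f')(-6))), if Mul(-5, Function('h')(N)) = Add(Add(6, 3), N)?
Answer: Rational(-135958, 25) ≈ -5438.3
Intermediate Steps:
Function('h')(N) = Add(Rational(-9, 5), Mul(Rational(-1, 5), N)) (Function('h')(N) = Mul(Rational(-1, 5), Add(Add(6, 3), N)) = Mul(Rational(-1, 5), Add(9, N)) = Add(Rational(-9, 5), Mul(Rational(-1, 5), N)))
Function('f')(I) = Pow(Add(Rational(-9, 5), Mul(Rational(4, 5), I)), 2) (Function('f')(I) = Pow(Add(I, Add(Rational(-9, 5), Mul(Rational(-1, 5), I))), 2) = Pow(Add(Rational(-9, 5), Mul(Rational(4, 5), I)), 2))
Add(-124, Mul(-122, Function('f')(-6))) = Add(-124, Mul(-122, Mul(Rational(1, 25), Pow(Add(-9, Mul(4, -6)), 2)))) = Add(-124, Mul(-122, Mul(Rational(1, 25), Pow(Add(-9, -24), 2)))) = Add(-124, Mul(-122, Mul(Rational(1, 25), Pow(-33, 2)))) = Add(-124, Mul(-122, Mul(Rational(1, 25), 1089))) = Add(-124, Mul(-122, Rational(1089, 25))) = Add(-124, Rational(-132858, 25)) = Rational(-135958, 25)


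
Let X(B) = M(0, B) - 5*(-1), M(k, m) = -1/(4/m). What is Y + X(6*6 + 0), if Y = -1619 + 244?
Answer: -1379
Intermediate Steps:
M(k, m) = -m/4
X(B) = 5 - B/4 (X(B) = -B/4 - 5*(-1) = -B/4 + 5 = 5 - B/4)
Y = -1375
Y + X(6*6 + 0) = -1375 + (5 - (6*6 + 0)/4) = -1375 + (5 - (36 + 0)/4) = -1375 + (5 - 1/4*36) = -1375 + (5 - 9) = -1375 - 4 = -1379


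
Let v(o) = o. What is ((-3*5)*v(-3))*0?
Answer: 0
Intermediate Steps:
((-3*5)*v(-3))*0 = (-3*5*(-3))*0 = -15*(-3)*0 = 45*0 = 0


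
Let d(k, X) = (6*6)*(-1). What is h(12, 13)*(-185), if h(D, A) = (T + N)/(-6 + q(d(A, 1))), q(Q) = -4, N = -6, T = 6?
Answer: 0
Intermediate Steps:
d(k, X) = -36 (d(k, X) = 36*(-1) = -36)
h(D, A) = 0 (h(D, A) = (6 - 6)/(-6 - 4) = 0/(-10) = 0*(-⅒) = 0)
h(12, 13)*(-185) = 0*(-185) = 0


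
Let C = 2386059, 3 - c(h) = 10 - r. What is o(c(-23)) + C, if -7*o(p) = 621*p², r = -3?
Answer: 16640313/7 ≈ 2.3772e+6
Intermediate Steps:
c(h) = -10 (c(h) = 3 - (10 - 1*(-3)) = 3 - (10 + 3) = 3 - 1*13 = 3 - 13 = -10)
o(p) = -621*p²/7
o(c(-23)) + C = -621/7*(-10)² + 2386059 = -621/7*100 + 2386059 = -62100/7 + 2386059 = 16640313/7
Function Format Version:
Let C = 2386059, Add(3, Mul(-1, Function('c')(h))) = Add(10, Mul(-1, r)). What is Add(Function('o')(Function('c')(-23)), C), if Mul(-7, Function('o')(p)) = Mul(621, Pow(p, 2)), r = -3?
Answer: Rational(16640313, 7) ≈ 2.3772e+6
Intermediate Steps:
Function('c')(h) = -10 (Function('c')(h) = Add(3, Mul(-1, Add(10, Mul(-1, -3)))) = Add(3, Mul(-1, Add(10, 3))) = Add(3, Mul(-1, 13)) = Add(3, -13) = -10)
Function('o')(p) = Mul(Rational(-621, 7), Pow(p, 2)) (Function('o')(p) = Mul(Rational(-1, 7), Mul(621, Pow(p, 2))) = Mul(Rational(-621, 7), Pow(p, 2)))
Add(Function('o')(Function('c')(-23)), C) = Add(Mul(Rational(-621, 7), Pow(-10, 2)), 2386059) = Add(Mul(Rational(-621, 7), 100), 2386059) = Add(Rational(-62100, 7), 2386059) = Rational(16640313, 7)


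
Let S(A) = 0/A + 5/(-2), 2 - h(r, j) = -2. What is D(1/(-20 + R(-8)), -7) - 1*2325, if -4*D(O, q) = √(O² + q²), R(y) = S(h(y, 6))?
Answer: -2325 - √99229/180 ≈ -2326.8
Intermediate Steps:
h(r, j) = 4 (h(r, j) = 2 - 1*(-2) = 2 + 2 = 4)
S(A) = -5/2 (S(A) = 0 + 5*(-½) = 0 - 5/2 = -5/2)
R(y) = -5/2
D(O, q) = -√(O² + q²)/4
D(1/(-20 + R(-8)), -7) - 1*2325 = -√((1/(-20 - 5/2))² + (-7)²)/4 - 1*2325 = -√((1/(-45/2))² + 49)/4 - 2325 = -√((-2/45)² + 49)/4 - 2325 = -√(4/2025 + 49)/4 - 2325 = -√99229/180 - 2325 = -2325 - √99229/180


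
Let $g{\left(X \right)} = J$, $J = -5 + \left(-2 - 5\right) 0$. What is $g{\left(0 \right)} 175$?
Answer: $-875$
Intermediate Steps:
$J = -5$ ($J = -5 + \left(-2 - 5\right) 0 = -5 - 0 = -5 + 0 = -5$)
$g{\left(X \right)} = -5$
$g{\left(0 \right)} 175 = \left(-5\right) 175 = -875$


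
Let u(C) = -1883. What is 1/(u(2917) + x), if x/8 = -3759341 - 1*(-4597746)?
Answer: 1/6705357 ≈ 1.4913e-7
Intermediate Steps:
x = 6707240 (x = 8*(-3759341 - 1*(-4597746)) = 8*(-3759341 + 4597746) = 8*838405 = 6707240)
1/(u(2917) + x) = 1/(-1883 + 6707240) = 1/6705357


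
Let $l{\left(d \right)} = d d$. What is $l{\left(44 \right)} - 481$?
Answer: $1455$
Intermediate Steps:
$l{\left(d \right)} = d^{2}$
$l{\left(44 \right)} - 481 = 44^{2} - 481 = 1936 - 481 = 1455$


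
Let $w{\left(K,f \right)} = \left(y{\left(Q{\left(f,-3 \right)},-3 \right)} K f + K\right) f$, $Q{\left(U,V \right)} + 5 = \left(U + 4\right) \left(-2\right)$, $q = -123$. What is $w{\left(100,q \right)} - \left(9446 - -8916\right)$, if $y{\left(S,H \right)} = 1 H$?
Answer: $-4569362$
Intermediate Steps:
$Q{\left(U,V \right)} = -13 - 2 U$ ($Q{\left(U,V \right)} = -5 + \left(U + 4\right) \left(-2\right) = -5 + \left(4 + U\right) \left(-2\right) = -5 - \left(8 + 2 U\right) = -13 - 2 U$)
$y{\left(S,H \right)} = H$
$w{\left(K,f \right)} = f \left(K - 3 K f\right)$ ($w{\left(K,f \right)} = \left(- 3 K f + K\right) f = \left(K - 3 K f\right) f = f \left(K - 3 K f\right)$)
$w{\left(100,q \right)} - \left(9446 - -8916\right) = 100 \left(-123\right) \left(1 - -369\right) - \left(9446 - -8916\right) = 100 \left(-123\right) \left(1 + 369\right) - \left(9446 + 8916\right) = 100 \left(-123\right) 370 - 18362 = -4551000 - 18362 = -4569362$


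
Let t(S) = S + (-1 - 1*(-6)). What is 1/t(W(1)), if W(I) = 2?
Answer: 1/7 ≈ 0.14286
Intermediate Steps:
t(S) = 5 + S (t(S) = S + (-1 + 6) = S + 5 = 5 + S)
1/t(W(1)) = 1/(5 + 2) = 1/7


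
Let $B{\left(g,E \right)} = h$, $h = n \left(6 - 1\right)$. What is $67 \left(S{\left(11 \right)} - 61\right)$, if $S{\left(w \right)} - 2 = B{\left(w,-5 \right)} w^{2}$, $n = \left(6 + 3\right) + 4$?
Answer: $523002$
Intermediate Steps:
$n = 13$ ($n = 9 + 4 = 13$)
$h = 65$ ($h = 13 \left(6 - 1\right) = 13 \cdot 5 = 65$)
$B{\left(g,E \right)} = 65$
$S{\left(w \right)} = 2 + 65 w^{2}$
$67 \left(S{\left(11 \right)} - 61\right) = 67 \left(\left(2 + 65 \cdot 11^{2}\right) - 61\right) = 67 \left(\left(2 + 65 \cdot 121\right) - 61\right) = 67 \left(\left(2 + 7865\right) - 61\right) = 67 \left(7867 - 61\right) = 67 \cdot 7806 = 523002$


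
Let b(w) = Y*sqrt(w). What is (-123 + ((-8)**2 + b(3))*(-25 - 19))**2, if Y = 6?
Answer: 8846809 + 1551792*sqrt(3) ≈ 1.1535e+7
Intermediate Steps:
b(w) = 6*sqrt(w)
(-123 + ((-8)**2 + b(3))*(-25 - 19))**2 = (-123 + ((-8)**2 + 6*sqrt(3))*(-25 - 19))**2 = (-123 + (64 + 6*sqrt(3))*(-44))**2 = (-123 + (-2816 - 264*sqrt(3)))**2 = (-2939 - 264*sqrt(3))**2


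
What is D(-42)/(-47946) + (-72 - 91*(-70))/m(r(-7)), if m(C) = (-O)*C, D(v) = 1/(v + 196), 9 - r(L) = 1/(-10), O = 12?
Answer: -5536004993/95987892 ≈ -57.674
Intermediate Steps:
r(L) = 91/10 (r(L) = 9 - 1/(-10) = 9 - (-1)/10 = 9 - 1*(-⅒) = 9 + ⅒ = 91/10)
D(v) = 1/(196 + v)
m(C) = -12*C (m(C) = (-1*12)*C = -12*C)
D(-42)/(-47946) + (-72 - 91*(-70))/m(r(-7)) = 1/((196 - 42)*(-47946)) + (-72 - 91*(-70))/((-12*91/10)) = -1/47946/154 + (-72 + 6370)/(-546/5) = (1/154)*(-1/47946) + 6298*(-5/546) = -1/7383684 - 15745/273 = -5536004993/95987892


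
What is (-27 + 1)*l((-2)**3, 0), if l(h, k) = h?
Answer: 208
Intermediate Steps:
(-27 + 1)*l((-2)**3, 0) = (-27 + 1)*(-2)**3 = -26*(-8) = 208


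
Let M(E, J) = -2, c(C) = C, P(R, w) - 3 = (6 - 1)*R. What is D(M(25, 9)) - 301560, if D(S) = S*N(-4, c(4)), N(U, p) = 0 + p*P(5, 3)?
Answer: -301784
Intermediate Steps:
P(R, w) = 3 + 5*R (P(R, w) = 3 + (6 - 1)*R = 3 + 5*R)
N(U, p) = 28*p (N(U, p) = 0 + p*(3 + 5*5) = 0 + p*(3 + 25) = 0 + p*28 = 0 + 28*p = 28*p)
D(S) = 112*S (D(S) = S*(28*4) = S*112 = 112*S)
D(M(25, 9)) - 301560 = 112*(-2) - 301560 = -224 - 301560 = -301784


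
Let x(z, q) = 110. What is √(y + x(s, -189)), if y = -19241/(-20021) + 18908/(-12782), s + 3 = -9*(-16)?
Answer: √1792466257842252377/127954211 ≈ 10.463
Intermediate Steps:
s = 141 (s = -3 - 9*(-16) = -3 + 144 = 141)
y = -66309303/127954211 (y = -19241*(-1/20021) + 18908*(-1/12782) = 19241/20021 - 9454/6391 = -66309303/127954211 ≈ -0.51823)
√(y + x(s, -189)) = √(-66309303/127954211 + 110) = √(14008653907/127954211) = √1792466257842252377/127954211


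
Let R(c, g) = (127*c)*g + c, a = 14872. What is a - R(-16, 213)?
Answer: 447704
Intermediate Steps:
R(c, g) = c + 127*c*g (R(c, g) = 127*c*g + c = c + 127*c*g)
a - R(-16, 213) = 14872 - (-16)*(1 + 127*213) = 14872 - (-16)*(1 + 27051) = 14872 - (-16)*27052 = 14872 - 1*(-432832) = 14872 + 432832 = 447704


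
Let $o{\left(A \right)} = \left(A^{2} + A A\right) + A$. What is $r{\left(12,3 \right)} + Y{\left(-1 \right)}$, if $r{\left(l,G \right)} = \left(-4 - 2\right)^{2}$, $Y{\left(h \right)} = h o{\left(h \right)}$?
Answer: $35$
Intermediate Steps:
$o{\left(A \right)} = A + 2 A^{2}$ ($o{\left(A \right)} = \left(A^{2} + A^{2}\right) + A = 2 A^{2} + A = A + 2 A^{2}$)
$Y{\left(h \right)} = h^{2} \left(1 + 2 h\right)$ ($Y{\left(h \right)} = h h \left(1 + 2 h\right) = h^{2} \left(1 + 2 h\right)$)
$r{\left(l,G \right)} = 36$ ($r{\left(l,G \right)} = \left(-6\right)^{2} = 36$)
$r{\left(12,3 \right)} + Y{\left(-1 \right)} = 36 + \left(-1\right)^{2} \left(1 + 2 \left(-1\right)\right) = 36 + 1 \left(1 - 2\right) = 36 + 1 \left(-1\right) = 36 - 1 = 35$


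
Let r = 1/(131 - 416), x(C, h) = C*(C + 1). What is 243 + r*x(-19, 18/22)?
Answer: 1209/5 ≈ 241.80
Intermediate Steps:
x(C, h) = C*(1 + C)
r = -1/285 (r = 1/(-285) = -1/285 ≈ -0.0035088)
243 + r*x(-19, 18/22) = 243 - (-1)*(1 - 19)/15 = 243 - (-1)*(-18)/15 = 243 - 1/285*342 = 243 - 6/5 = 1209/5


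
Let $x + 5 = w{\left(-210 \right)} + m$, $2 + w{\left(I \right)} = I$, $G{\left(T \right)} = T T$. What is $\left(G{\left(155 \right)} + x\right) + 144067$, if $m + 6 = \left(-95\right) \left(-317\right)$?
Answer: $197984$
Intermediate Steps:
$m = 30109$ ($m = -6 - -30115 = -6 + 30115 = 30109$)
$G{\left(T \right)} = T^{2}$
$w{\left(I \right)} = -2 + I$
$x = 29892$ ($x = -5 + \left(\left(-2 - 210\right) + 30109\right) = -5 + \left(-212 + 30109\right) = -5 + 29897 = 29892$)
$\left(G{\left(155 \right)} + x\right) + 144067 = \left(155^{2} + 29892\right) + 144067 = \left(24025 + 29892\right) + 144067 = 53917 + 144067 = 197984$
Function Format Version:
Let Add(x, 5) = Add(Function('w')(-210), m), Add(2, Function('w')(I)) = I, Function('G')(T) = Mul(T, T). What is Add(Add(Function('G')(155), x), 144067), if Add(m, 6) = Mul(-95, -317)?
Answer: 197984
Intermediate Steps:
m = 30109 (m = Add(-6, Mul(-95, -317)) = Add(-6, 30115) = 30109)
Function('G')(T) = Pow(T, 2)
Function('w')(I) = Add(-2, I)
x = 29892 (x = Add(-5, Add(Add(-2, -210), 30109)) = Add(-5, Add(-212, 30109)) = Add(-5, 29897) = 29892)
Add(Add(Function('G')(155), x), 144067) = Add(Add(Pow(155, 2), 29892), 144067) = Add(Add(24025, 29892), 144067) = Add(53917, 144067) = 197984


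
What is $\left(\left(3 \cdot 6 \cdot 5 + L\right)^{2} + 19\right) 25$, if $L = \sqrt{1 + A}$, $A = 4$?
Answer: $203100 + 4500 \sqrt{5} \approx 2.1316 \cdot 10^{5}$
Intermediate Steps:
$L = \sqrt{5}$ ($L = \sqrt{1 + 4} = \sqrt{5} \approx 2.2361$)
$\left(\left(3 \cdot 6 \cdot 5 + L\right)^{2} + 19\right) 25 = \left(\left(3 \cdot 6 \cdot 5 + \sqrt{5}\right)^{2} + 19\right) 25 = \left(\left(18 \cdot 5 + \sqrt{5}\right)^{2} + 19\right) 25 = \left(\left(90 + \sqrt{5}\right)^{2} + 19\right) 25 = \left(19 + \left(90 + \sqrt{5}\right)^{2}\right) 25 = 475 + 25 \left(90 + \sqrt{5}\right)^{2}$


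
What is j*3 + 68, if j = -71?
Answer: -145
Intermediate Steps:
j*3 + 68 = -71*3 + 68 = -213 + 68 = -145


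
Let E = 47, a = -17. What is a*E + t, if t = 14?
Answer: -785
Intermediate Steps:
a*E + t = -17*47 + 14 = -799 + 14 = -785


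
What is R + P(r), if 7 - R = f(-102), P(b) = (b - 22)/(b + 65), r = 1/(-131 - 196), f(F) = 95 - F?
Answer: -4045455/21254 ≈ -190.34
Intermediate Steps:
r = -1/327 (r = 1/(-327) = -1/327 ≈ -0.0030581)
P(b) = (-22 + b)/(65 + b)
R = -190 (R = 7 - (95 - 1*(-102)) = 7 - (95 + 102) = 7 - 1*197 = 7 - 197 = -190)
R + P(r) = -190 + (-22 - 1/327)/(65 - 1/327) = -190 - 7195/327/(21254/327) = -190 + (327/21254)*(-7195/327) = -190 - 7195/21254 = -4045455/21254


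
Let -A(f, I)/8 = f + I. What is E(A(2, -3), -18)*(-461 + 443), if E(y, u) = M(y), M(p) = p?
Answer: -144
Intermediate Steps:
A(f, I) = -8*I - 8*f (A(f, I) = -8*(f + I) = -8*(I + f) = -8*I - 8*f)
E(y, u) = y
E(A(2, -3), -18)*(-461 + 443) = (-8*(-3) - 8*2)*(-461 + 443) = (24 - 16)*(-18) = 8*(-18) = -144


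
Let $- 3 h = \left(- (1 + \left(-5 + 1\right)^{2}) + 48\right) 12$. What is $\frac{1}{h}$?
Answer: $- \frac{1}{124} \approx -0.0080645$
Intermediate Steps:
$h = -124$ ($h = - \frac{\left(- (1 + \left(-5 + 1\right)^{2}) + 48\right) 12}{3} = - \frac{\left(- (1 + \left(-4\right)^{2}) + 48\right) 12}{3} = - \frac{\left(- (1 + 16) + 48\right) 12}{3} = - \frac{\left(\left(-1\right) 17 + 48\right) 12}{3} = - \frac{\left(-17 + 48\right) 12}{3} = - \frac{31 \cdot 12}{3} = \left(- \frac{1}{3}\right) 372 = -124$)
$\frac{1}{h} = \frac{1}{-124} = - \frac{1}{124}$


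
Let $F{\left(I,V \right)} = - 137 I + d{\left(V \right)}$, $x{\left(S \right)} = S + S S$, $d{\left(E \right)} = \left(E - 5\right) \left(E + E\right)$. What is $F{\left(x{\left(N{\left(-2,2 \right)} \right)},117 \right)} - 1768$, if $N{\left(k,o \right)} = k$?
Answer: $24166$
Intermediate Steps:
$d{\left(E \right)} = 2 E \left(-5 + E\right)$ ($d{\left(E \right)} = \left(-5 + E\right) 2 E = 2 E \left(-5 + E\right)$)
$x{\left(S \right)} = S + S^{2}$
$F{\left(I,V \right)} = - 137 I + 2 V \left(-5 + V\right)$
$F{\left(x{\left(N{\left(-2,2 \right)} \right)},117 \right)} - 1768 = \left(- 137 \left(- 2 \left(1 - 2\right)\right) + 2 \cdot 117 \left(-5 + 117\right)\right) - 1768 = \left(- 137 \left(\left(-2\right) \left(-1\right)\right) + 2 \cdot 117 \cdot 112\right) - 1768 = \left(\left(-137\right) 2 + 26208\right) - 1768 = \left(-274 + 26208\right) - 1768 = 25934 - 1768 = 24166$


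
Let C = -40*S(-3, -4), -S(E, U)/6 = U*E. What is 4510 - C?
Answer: 1630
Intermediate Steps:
S(E, U) = -6*E*U (S(E, U) = -6*U*E = -6*E*U)
C = 2880 (C = -(-240)*(-3)*(-4) = -40*(-72) = 2880)
4510 - C = 4510 - 1*2880 = 4510 - 2880 = 1630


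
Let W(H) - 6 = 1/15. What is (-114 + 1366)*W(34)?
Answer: 113932/15 ≈ 7595.5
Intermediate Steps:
W(H) = 91/15 (W(H) = 6 + 1/15 = 91/15)
(-114 + 1366)*W(34) = (-114 + 1366)*(91/15) = 1252*(91/15) = 113932/15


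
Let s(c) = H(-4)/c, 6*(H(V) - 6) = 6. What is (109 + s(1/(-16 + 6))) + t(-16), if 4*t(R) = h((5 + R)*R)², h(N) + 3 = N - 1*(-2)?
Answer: 30781/4 ≈ 7695.3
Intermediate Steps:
h(N) = -1 + N (h(N) = -3 + (N - 1*(-2)) = -3 + (N + 2) = -3 + (2 + N) = -1 + N)
H(V) = 7 (H(V) = 6 + (⅙)*6 = 6 + 1 = 7)
s(c) = 7/c
t(R) = (-1 + R*(5 + R))²/4 (t(R) = (-1 + (5 + R)*R)²/4 = (-1 + R*(5 + R))²/4)
(109 + s(1/(-16 + 6))) + t(-16) = (109 + 7/(1/(-16 + 6))) + (-1 - 16*(5 - 16))²/4 = (109 + 7/(1/(-10))) + (-1 - 16*(-11))²/4 = (109 + 7/(-⅒)) + (-1 + 176)²/4 = (109 + 7*(-10)) + (¼)*175² = (109 - 70) + (¼)*30625 = 39 + 30625/4 = 30781/4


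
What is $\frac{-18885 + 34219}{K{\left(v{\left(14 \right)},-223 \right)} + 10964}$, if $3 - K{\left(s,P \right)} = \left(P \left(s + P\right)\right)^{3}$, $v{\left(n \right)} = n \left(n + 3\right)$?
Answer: $\frac{7667}{18713649796} \approx 4.097 \cdot 10^{-7}$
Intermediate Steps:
$v{\left(n \right)} = n \left(3 + n\right)$
$K{\left(s,P \right)} = 3 - P^{3} \left(P + s\right)^{3}$ ($K{\left(s,P \right)} = 3 - \left(P \left(s + P\right)\right)^{3} = 3 - \left(P \left(P + s\right)\right)^{3} = 3 - P^{3} \left(P + s\right)^{3}$)
$\frac{-18885 + 34219}{K{\left(v{\left(14 \right)},-223 \right)} + 10964} = \frac{-18885 + 34219}{\left(3 - \left(-223\right)^{3} \left(-223 + 14 \left(3 + 14\right)\right)^{3}\right) + 10964} = \frac{15334}{\left(3 - - 11089567 \left(-223 + 14 \cdot 17\right)^{3}\right) + 10964} = \frac{15334}{\left(3 - - 11089567 \left(-223 + 238\right)^{3}\right) + 10964} = \frac{15334}{\left(3 - - 11089567 \cdot 15^{3}\right) + 10964} = \frac{15334}{\left(3 - \left(-11089567\right) 3375\right) + 10964} = \frac{15334}{\left(3 + 37427288625\right) + 10964} = \frac{15334}{37427288628 + 10964} = \frac{15334}{37427299592} = 15334 \cdot \frac{1}{37427299592} = \frac{7667}{18713649796}$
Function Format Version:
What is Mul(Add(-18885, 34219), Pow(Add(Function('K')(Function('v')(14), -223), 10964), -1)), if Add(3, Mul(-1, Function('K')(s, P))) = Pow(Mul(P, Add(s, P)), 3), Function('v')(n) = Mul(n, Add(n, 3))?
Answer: Rational(7667, 18713649796) ≈ 4.0970e-7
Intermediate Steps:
Function('v')(n) = Mul(n, Add(3, n))
Function('K')(s, P) = Add(3, Mul(-1, Pow(P, 3), Pow(Add(P, s), 3))) (Function('K')(s, P) = Add(3, Mul(-1, Pow(Mul(P, Add(s, P)), 3))) = Add(3, Mul(-1, Pow(Mul(P, Add(P, s)), 3))) = Add(3, Mul(-1, Mul(Pow(P, 3), Pow(Add(P, s), 3)))) = Add(3, Mul(-1, Pow(P, 3), Pow(Add(P, s), 3))))
Mul(Add(-18885, 34219), Pow(Add(Function('K')(Function('v')(14), -223), 10964), -1)) = Mul(Add(-18885, 34219), Pow(Add(Add(3, Mul(-1, Pow(-223, 3), Pow(Add(-223, Mul(14, Add(3, 14))), 3))), 10964), -1)) = Mul(15334, Pow(Add(Add(3, Mul(-1, -11089567, Pow(Add(-223, Mul(14, 17)), 3))), 10964), -1)) = Mul(15334, Pow(Add(Add(3, Mul(-1, -11089567, Pow(Add(-223, 238), 3))), 10964), -1)) = Mul(15334, Pow(Add(Add(3, Mul(-1, -11089567, Pow(15, 3))), 10964), -1)) = Mul(15334, Pow(Add(Add(3, Mul(-1, -11089567, 3375)), 10964), -1)) = Mul(15334, Pow(Add(Add(3, 37427288625), 10964), -1)) = Mul(15334, Pow(Add(37427288628, 10964), -1)) = Mul(15334, Pow(37427299592, -1)) = Mul(15334, Rational(1, 37427299592)) = Rational(7667, 18713649796)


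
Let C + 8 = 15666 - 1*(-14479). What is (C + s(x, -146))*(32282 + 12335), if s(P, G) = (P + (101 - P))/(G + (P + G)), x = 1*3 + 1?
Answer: 387246782035/288 ≈ 1.3446e+9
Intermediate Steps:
C = 30137 (C = -8 + (15666 - 1*(-14479)) = -8 + (15666 + 14479) = -8 + 30145 = 30137)
x = 4 (x = 3 + 1 = 4)
s(P, G) = 101/(P + 2*G) (s(P, G) = 101/(G + (G + P)) = 101/(P + 2*G))
(C + s(x, -146))*(32282 + 12335) = (30137 + 101/(4 + 2*(-146)))*(32282 + 12335) = (30137 + 101/(4 - 292))*44617 = (30137 + 101/(-288))*44617 = (30137 + 101*(-1/288))*44617 = (30137 - 101/288)*44617 = (8679355/288)*44617 = 387246782035/288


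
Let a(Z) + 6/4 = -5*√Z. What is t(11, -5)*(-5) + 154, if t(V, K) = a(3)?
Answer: 323/2 + 25*√3 ≈ 204.80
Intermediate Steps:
a(Z) = -3/2 - 5*√Z
t(V, K) = -3/2 - 5*√3
t(11, -5)*(-5) + 154 = (-3/2 - 5*√3)*(-5) + 154 = (15/2 + 25*√3) + 154 = 323/2 + 25*√3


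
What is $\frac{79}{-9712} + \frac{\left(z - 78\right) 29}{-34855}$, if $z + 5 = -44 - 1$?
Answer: $\frac{33297399}{338511760} \approx 0.098364$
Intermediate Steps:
$z = -50$ ($z = -5 - 45 = -50$)
$\frac{79}{-9712} + \frac{\left(z - 78\right) 29}{-34855} = \frac{79}{-9712} + \frac{\left(-50 - 78\right) 29}{-34855} = 79 \left(- \frac{1}{9712}\right) + \left(-128\right) 29 \left(- \frac{1}{34855}\right) = - \frac{79}{9712} - - \frac{3712}{34855} = - \frac{79}{9712} + \frac{3712}{34855} = \frac{33297399}{338511760}$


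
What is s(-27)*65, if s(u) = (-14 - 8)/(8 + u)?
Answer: 1430/19 ≈ 75.263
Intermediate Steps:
s(u) = -22/(8 + u)
s(-27)*65 = -22/(8 - 27)*65 = -22/(-19)*65 = -22*(-1/19)*65 = (22/19)*65 = 1430/19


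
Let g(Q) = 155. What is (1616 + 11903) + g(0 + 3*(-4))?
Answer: 13674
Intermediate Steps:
(1616 + 11903) + g(0 + 3*(-4)) = (1616 + 11903) + 155 = 13519 + 155 = 13674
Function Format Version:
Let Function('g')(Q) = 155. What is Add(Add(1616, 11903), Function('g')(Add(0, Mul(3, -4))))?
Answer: 13674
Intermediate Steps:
Add(Add(1616, 11903), Function('g')(Add(0, Mul(3, -4)))) = Add(Add(1616, 11903), 155) = Add(13519, 155) = 13674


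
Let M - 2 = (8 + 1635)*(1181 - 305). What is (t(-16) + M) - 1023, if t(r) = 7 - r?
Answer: 1438270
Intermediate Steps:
M = 1439270 (M = 2 + (8 + 1635)*(1181 - 305) = 2 + 1643*876 = 2 + 1439268 = 1439270)
(t(-16) + M) - 1023 = ((7 - 1*(-16)) + 1439270) - 1023 = ((7 + 16) + 1439270) - 1023 = (23 + 1439270) - 1023 = 1439293 - 1023 = 1438270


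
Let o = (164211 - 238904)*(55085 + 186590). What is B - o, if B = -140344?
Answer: 18051290431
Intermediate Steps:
o = -18051430775 (o = -74693*241675 = -18051430775)
B - o = -140344 - 1*(-18051430775) = -140344 + 18051430775 = 18051290431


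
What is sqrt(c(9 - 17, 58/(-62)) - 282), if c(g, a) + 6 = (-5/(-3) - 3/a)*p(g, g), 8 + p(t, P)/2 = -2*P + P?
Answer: 12*I*sqrt(2) ≈ 16.971*I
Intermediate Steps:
p(t, P) = -16 - 2*P (p(t, P) = -16 + 2*(-2*P + P) = -16 + 2*(-P) = -16 - 2*P)
c(g, a) = -6 + (-16 - 2*g)*(5/3 - 3/a) (c(g, a) = -6 + (-5/(-3) - 3/a)*(-16 - 2*g) = -6 + (-5*(-1/3) - 3/a)*(-16 - 2*g) = -6 + (5/3 - 3/a)*(-16 - 2*g) = -6 + (-16 - 2*g)*(5/3 - 3/a))
sqrt(c(9 - 17, 58/(-62)) - 282) = sqrt(2*(72 - 2842/(-62) + 9*(9 - 17) - 5*58/(-62)*(9 - 17))/(3*((58/(-62)))) - 282) = sqrt(2*(72 - 2842*(-1)/62 + 9*(-8) - 5*58*(-1/62)*(-8))/(3*((58*(-1/62)))) - 282) = sqrt(2*(72 - 49*(-29/31) - 72 - 5*(-29/31)*(-8))/(3*(-29/31)) - 282) = sqrt((2/3)*(-31/29)*(72 + 1421/31 - 72 - 1160/31) - 282) = sqrt((2/3)*(-31/29)*(261/31) - 282) = sqrt(-6 - 282) = sqrt(-288) = 12*I*sqrt(2)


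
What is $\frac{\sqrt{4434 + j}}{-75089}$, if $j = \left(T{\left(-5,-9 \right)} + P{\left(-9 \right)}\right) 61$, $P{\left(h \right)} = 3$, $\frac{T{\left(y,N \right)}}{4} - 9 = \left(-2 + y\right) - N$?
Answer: $- \frac{\sqrt{149}}{10727} \approx -0.0011379$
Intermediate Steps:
$T{\left(y,N \right)} = 28 - 4 N + 4 y$ ($T{\left(y,N \right)} = 36 + 4 \left(\left(-2 + y\right) - N\right) = 36 + 4 \left(-2 + y - N\right) = 36 - \left(8 - 4 y + 4 N\right) = 28 - 4 N + 4 y$)
$j = 2867$ ($j = \left(\left(28 - -36 + 4 \left(-5\right)\right) + 3\right) 61 = \left(\left(28 + 36 - 20\right) + 3\right) 61 = \left(44 + 3\right) 61 = 47 \cdot 61 = 2867$)
$\frac{\sqrt{4434 + j}}{-75089} = \frac{\sqrt{4434 + 2867}}{-75089} = \sqrt{7301} \left(- \frac{1}{75089}\right) = 7 \sqrt{149} \left(- \frac{1}{75089}\right) = - \frac{\sqrt{149}}{10727}$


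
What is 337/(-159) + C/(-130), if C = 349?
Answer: -99301/20670 ≈ -4.8041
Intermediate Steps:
337/(-159) + C/(-130) = 337/(-159) + 349/(-130) = 337*(-1/159) + 349*(-1/130) = -337/159 - 349/130 = -99301/20670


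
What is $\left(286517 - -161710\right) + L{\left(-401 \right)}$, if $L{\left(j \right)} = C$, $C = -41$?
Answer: $448186$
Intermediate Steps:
$L{\left(j \right)} = -41$
$\left(286517 - -161710\right) + L{\left(-401 \right)} = \left(286517 - -161710\right) - 41 = \left(286517 + 161710\right) - 41 = 448227 - 41 = 448186$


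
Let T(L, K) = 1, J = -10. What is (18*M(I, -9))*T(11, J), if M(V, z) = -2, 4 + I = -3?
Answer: -36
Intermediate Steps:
I = -7 (I = -4 - 3 = -7)
(18*M(I, -9))*T(11, J) = (18*(-2))*1 = -36*1 = -36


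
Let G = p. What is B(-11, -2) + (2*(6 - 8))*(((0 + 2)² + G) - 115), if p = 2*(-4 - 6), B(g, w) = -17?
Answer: 507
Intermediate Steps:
p = -20 (p = 2*(-10) = -20)
G = -20
B(-11, -2) + (2*(6 - 8))*(((0 + 2)² + G) - 115) = -17 + (2*(6 - 8))*(((0 + 2)² - 20) - 115) = -17 + (2*(-2))*((2² - 20) - 115) = -17 - 4*((4 - 20) - 115) = -17 - 4*(-16 - 115) = -17 - 4*(-131) = -17 + 524 = 507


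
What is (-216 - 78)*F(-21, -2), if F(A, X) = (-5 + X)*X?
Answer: -4116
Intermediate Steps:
F(A, X) = X*(-5 + X)
(-216 - 78)*F(-21, -2) = (-216 - 78)*(-2*(-5 - 2)) = -(-588)*(-7) = -294*14 = -4116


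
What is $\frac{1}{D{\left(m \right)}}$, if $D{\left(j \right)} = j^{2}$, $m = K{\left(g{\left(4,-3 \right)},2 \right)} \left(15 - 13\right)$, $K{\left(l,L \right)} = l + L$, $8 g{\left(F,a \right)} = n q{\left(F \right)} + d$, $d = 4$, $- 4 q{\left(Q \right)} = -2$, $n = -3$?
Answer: $\frac{64}{1369} \approx 0.046749$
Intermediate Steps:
$q{\left(Q \right)} = \frac{1}{2}$ ($q{\left(Q \right)} = \left(- \frac{1}{4}\right) \left(-2\right) = \frac{1}{2}$)
$g{\left(F,a \right)} = \frac{5}{16}$ ($g{\left(F,a \right)} = \frac{\left(-3\right) \frac{1}{2} + 4}{8} = \frac{- \frac{3}{2} + 4}{8} = \frac{1}{8} \cdot \frac{5}{2} = \frac{5}{16}$)
$K{\left(l,L \right)} = L + l$
$m = \frac{37}{8}$ ($m = \left(2 + \frac{5}{16}\right) \left(15 - 13\right) = \frac{37}{16} \cdot 2 = \frac{37}{8} \approx 4.625$)
$\frac{1}{D{\left(m \right)}} = \frac{1}{\left(\frac{37}{8}\right)^{2}} = \frac{1}{\frac{1369}{64}} = \frac{64}{1369}$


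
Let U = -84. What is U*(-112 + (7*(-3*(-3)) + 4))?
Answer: 3780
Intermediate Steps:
U*(-112 + (7*(-3*(-3)) + 4)) = -84*(-112 + (7*(-3*(-3)) + 4)) = -84*(-112 + (7*9 + 4)) = -84*(-112 + (63 + 4)) = -84*(-112 + 67) = -84*(-45) = 3780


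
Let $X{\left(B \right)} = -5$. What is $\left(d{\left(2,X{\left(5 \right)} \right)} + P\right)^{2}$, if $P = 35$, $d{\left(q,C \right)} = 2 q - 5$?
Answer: $1156$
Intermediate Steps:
$d{\left(q,C \right)} = -5 + 2 q$
$\left(d{\left(2,X{\left(5 \right)} \right)} + P\right)^{2} = \left(\left(-5 + 2 \cdot 2\right) + 35\right)^{2} = \left(\left(-5 + 4\right) + 35\right)^{2} = \left(-1 + 35\right)^{2} = 34^{2} = 1156$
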